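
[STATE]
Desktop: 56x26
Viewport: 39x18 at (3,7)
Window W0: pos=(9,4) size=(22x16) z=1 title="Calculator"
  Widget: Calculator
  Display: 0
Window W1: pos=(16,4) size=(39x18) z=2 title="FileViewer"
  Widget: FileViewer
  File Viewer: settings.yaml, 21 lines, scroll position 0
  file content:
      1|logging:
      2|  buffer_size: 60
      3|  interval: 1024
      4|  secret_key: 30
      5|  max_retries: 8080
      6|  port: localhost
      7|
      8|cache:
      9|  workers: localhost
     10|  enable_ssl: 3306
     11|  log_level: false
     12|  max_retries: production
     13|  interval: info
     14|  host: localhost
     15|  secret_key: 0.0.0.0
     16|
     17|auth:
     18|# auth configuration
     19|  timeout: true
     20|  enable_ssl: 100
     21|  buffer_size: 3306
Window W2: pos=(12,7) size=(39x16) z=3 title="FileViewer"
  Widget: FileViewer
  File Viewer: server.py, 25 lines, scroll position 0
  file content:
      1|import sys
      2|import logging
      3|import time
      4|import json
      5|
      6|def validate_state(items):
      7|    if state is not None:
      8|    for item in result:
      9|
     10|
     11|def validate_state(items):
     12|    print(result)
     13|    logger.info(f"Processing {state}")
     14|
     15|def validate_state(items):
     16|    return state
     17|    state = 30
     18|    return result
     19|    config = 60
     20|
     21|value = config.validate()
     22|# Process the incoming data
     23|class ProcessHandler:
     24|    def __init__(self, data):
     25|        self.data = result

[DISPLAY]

      ┃  ┏━━━━━━━━━━━━━━━━━━━━━━━━━━━━━
      ┃┌─┃ FileViewer                  
      ┃│ ┠─────────────────────────────
      ┃├─┃import sys                   
      ┃│ ┃import logging               
      ┃├─┃import time                  
      ┃│ ┃import json                  
      ┃├─┃                             
      ┃│ ┃def validate_state(items):   
      ┃├─┃    if state is not None:    
      ┃│ ┃    for item in result:      
      ┃└─┃                             
      ┗━━┃                             
         ┃def validate_state(items):   
         ┃    print(result)            
         ┗━━━━━━━━━━━━━━━━━━━━━━━━━━━━━
                                       
                                       


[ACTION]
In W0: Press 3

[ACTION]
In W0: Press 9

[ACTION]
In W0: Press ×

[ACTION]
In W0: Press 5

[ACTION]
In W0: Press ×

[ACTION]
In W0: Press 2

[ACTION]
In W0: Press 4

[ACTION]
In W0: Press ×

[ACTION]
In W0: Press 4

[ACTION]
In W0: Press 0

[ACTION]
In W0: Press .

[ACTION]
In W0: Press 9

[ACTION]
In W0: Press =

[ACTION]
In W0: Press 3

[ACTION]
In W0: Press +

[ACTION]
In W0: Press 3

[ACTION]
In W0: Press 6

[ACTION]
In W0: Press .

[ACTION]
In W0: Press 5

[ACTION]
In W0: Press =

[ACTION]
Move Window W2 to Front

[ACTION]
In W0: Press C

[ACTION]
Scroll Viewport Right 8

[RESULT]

 ┏━━━━━━━━━━━━━━━━━━━━━━━━━━━━━━━━━━━━━
─┃ FileViewer                          
 ┠─────────────────────────────────────
─┃import sys                          ▲
 ┃import logging                      █
─┃import time                         ░
 ┃import json                         ░
─┃                                    ░
 ┃def validate_state(items):          ░
─┃    if state is not None:           ░
 ┃    for item in result:             ░
─┃                                    ░
━┃                                    ░
 ┃def validate_state(items):          ░
 ┃    print(result)                   ▼
 ┗━━━━━━━━━━━━━━━━━━━━━━━━━━━━━━━━━━━━━
                                       
                                       


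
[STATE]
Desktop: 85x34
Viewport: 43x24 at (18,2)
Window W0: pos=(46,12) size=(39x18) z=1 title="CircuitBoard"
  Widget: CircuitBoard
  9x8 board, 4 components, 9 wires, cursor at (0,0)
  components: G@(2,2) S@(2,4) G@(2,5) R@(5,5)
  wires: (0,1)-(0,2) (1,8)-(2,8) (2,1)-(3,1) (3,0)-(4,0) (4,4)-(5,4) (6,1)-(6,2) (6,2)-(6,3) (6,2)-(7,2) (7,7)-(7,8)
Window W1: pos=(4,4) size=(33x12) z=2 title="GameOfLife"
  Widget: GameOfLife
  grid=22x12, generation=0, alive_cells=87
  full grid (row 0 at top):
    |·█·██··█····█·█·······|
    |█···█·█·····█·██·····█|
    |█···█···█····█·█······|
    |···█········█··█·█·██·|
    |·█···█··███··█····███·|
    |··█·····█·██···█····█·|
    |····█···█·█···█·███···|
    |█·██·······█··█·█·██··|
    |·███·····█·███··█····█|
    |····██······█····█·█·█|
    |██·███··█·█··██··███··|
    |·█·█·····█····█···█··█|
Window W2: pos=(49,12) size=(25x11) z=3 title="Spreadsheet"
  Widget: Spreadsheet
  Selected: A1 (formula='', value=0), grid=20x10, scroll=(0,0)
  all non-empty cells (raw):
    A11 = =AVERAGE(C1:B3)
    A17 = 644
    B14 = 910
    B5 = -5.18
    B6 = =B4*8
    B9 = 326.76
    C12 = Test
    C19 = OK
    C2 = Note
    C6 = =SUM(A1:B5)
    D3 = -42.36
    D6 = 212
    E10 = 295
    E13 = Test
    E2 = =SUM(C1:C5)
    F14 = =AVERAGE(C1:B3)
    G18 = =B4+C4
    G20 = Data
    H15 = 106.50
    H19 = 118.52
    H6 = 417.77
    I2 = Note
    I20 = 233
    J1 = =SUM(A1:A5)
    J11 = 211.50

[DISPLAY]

                                           
                                           
━━━━━━━━━━━━━━━━━━┓                        
                  ┃                        
──────────────────┨                        
                  ┃                        
█·█······         ┃                        
··█·█·██·         ┃                        
█····███·         ┃                        
··█····█·         ┃                        
·█·███···         ┃         ┏━━┏━━━━━━━━━━━
·█·█·██··         ┃         ┃ C┃ Spreadshee
█··█····█         ┃         ┠──┠───────────
━━━━━━━━━━━━━━━━━━┛         ┃  ┃A1:        
                            ┃0 ┃       A   
                            ┃  ┃-----------
                            ┃1 ┃  1      [0
                            ┃  ┃  2        
                            ┃2 ┃  3        
                            ┃  ┃  4        
                            ┃3 ┗━━━━━━━━━━━
                            ┃    │         
                            ┃4   ·         
                            ┃              


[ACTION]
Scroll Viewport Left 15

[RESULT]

                                           
                                           
 ┏━━━━━━━━━━━━━━━━━━━━━━━━━━━━━━━┓         
 ┃ GameOfLife                    ┃         
 ┠───────────────────────────────┨         
 ┃Gen: 0                         ┃         
 ┃█···█···█····█·█······         ┃         
 ┃···█········█··█·█·██·         ┃         
 ┃·█···█··███··█····███·         ┃         
 ┃··█·····█·██···█····█·         ┃         
 ┃····█···█·█···█·███···         ┃         
 ┃█·██·······█··█·█·██··         ┃         
 ┃·███·····█·███··█····█         ┃         
 ┗━━━━━━━━━━━━━━━━━━━━━━━━━━━━━━━┛         
                                           
                                           
                                           
                                           
                                           
                                           
                                           
                                           
                                           
                                           


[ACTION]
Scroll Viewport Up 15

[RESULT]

                                           
                                           
                                           
                                           
 ┏━━━━━━━━━━━━━━━━━━━━━━━━━━━━━━━┓         
 ┃ GameOfLife                    ┃         
 ┠───────────────────────────────┨         
 ┃Gen: 0                         ┃         
 ┃█···█···█····█·█······         ┃         
 ┃···█········█··█·█·██·         ┃         
 ┃·█···█··███··█····███·         ┃         
 ┃··█·····█·██···█····█·         ┃         
 ┃····█···█·█···█·███···         ┃         
 ┃█·██·······█··█·█·██··         ┃         
 ┃·███·····█·███··█····█         ┃         
 ┗━━━━━━━━━━━━━━━━━━━━━━━━━━━━━━━┛         
                                           
                                           
                                           
                                           
                                           
                                           
                                           
                                           


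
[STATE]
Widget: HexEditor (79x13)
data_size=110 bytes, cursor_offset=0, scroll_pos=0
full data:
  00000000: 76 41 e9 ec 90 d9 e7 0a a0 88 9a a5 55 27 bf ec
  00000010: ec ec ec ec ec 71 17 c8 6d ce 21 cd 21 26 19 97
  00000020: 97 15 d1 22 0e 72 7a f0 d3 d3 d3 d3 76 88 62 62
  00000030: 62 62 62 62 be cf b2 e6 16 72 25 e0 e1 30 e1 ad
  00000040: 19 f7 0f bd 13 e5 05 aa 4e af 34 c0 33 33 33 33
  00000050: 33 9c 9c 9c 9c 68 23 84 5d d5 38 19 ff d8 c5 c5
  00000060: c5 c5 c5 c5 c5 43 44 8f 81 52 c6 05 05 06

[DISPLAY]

00000000  76 41 e9 ec 90 d9 e7 0a  a0 88 9a a5 55 27 bf ec  |vA..........U'..| 
00000010  ec ec ec ec ec 71 17 c8  6d ce 21 cd 21 26 19 97  |.....q..m.!.!&..| 
00000020  97 15 d1 22 0e 72 7a f0  d3 d3 d3 d3 76 88 62 62  |...".rz.....v.bb| 
00000030  62 62 62 62 be cf b2 e6  16 72 25 e0 e1 30 e1 ad  |bbbb.....r%..0..| 
00000040  19 f7 0f bd 13 e5 05 aa  4e af 34 c0 33 33 33 33  |........N.4.3333| 
00000050  33 9c 9c 9c 9c 68 23 84  5d d5 38 19 ff d8 c5 c5  |3....h#.].8.....| 
00000060  c5 c5 c5 c5 c5 43 44 8f  81 52 c6 05 05 06        |.....CD..R....  | 
                                                                               
                                                                               
                                                                               
                                                                               
                                                                               
                                                                               


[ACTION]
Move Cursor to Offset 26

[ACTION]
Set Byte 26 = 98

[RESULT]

00000000  76 41 e9 ec 90 d9 e7 0a  a0 88 9a a5 55 27 bf ec  |vA..........U'..| 
00000010  ec ec ec ec ec 71 17 c8  6d ce 98 cd 21 26 19 97  |.....q..m...!&..| 
00000020  97 15 d1 22 0e 72 7a f0  d3 d3 d3 d3 76 88 62 62  |...".rz.....v.bb| 
00000030  62 62 62 62 be cf b2 e6  16 72 25 e0 e1 30 e1 ad  |bbbb.....r%..0..| 
00000040  19 f7 0f bd 13 e5 05 aa  4e af 34 c0 33 33 33 33  |........N.4.3333| 
00000050  33 9c 9c 9c 9c 68 23 84  5d d5 38 19 ff d8 c5 c5  |3....h#.].8.....| 
00000060  c5 c5 c5 c5 c5 43 44 8f  81 52 c6 05 05 06        |.....CD..R....  | 
                                                                               
                                                                               
                                                                               
                                                                               
                                                                               
                                                                               


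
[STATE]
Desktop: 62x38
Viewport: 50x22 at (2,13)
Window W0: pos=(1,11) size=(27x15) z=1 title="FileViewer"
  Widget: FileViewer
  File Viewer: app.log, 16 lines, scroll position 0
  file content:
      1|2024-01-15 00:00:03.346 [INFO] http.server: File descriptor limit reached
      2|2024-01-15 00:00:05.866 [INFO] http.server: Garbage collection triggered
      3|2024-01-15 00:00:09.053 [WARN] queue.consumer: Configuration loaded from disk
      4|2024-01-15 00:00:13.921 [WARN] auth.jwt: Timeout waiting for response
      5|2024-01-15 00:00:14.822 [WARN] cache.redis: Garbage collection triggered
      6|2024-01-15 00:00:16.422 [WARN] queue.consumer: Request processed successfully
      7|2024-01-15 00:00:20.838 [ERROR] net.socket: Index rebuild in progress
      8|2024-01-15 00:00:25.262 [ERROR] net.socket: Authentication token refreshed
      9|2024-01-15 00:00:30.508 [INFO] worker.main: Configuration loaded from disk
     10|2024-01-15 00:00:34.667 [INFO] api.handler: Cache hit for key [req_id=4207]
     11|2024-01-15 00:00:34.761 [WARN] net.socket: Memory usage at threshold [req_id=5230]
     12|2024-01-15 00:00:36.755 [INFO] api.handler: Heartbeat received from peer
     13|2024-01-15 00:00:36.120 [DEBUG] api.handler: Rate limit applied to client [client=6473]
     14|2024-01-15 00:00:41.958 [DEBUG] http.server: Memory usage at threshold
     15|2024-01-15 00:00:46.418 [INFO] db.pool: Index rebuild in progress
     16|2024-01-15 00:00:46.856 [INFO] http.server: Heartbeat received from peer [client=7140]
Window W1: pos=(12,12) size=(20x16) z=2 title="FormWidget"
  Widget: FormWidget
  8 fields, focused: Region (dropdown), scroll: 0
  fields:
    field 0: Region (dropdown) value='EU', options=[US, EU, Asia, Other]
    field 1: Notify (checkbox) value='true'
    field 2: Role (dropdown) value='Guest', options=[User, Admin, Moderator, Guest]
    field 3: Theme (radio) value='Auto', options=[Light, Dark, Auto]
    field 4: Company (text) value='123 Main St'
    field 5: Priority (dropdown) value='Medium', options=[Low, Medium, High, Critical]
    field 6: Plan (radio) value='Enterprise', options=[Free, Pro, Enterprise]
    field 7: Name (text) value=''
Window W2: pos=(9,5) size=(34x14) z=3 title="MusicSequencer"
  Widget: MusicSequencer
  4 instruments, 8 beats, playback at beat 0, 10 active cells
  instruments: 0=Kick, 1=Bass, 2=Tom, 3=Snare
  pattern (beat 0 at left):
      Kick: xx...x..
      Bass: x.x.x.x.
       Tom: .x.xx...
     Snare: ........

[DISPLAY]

───────┃                                ┃         
2024-01┃                                ┃         
2024-01┃                                ┃         
2024-01┃                                ┃         
2024-01┃                                ┃         
2024-01┗━━━━━━━━━━━━━━━━━━━━━━━━━━━━━━━━┛         
2024-01-15┃  Company:    [12]┃                    
2024-01-15┃  Priority:   [M▼]┃                    
2024-01-15┃  Plan:       ( ) ┃                    
2024-01-15┃  Name:       [  ]┃                    
2024-01-15┃                  ┃                    
2024-01-15┃                  ┃                    
━━━━━━━━━━┃                  ┃                    
          ┃                  ┃                    
          ┗━━━━━━━━━━━━━━━━━━┛                    
                                                  
                                                  
                                                  
                                                  
                                                  
                                                  
                                                  


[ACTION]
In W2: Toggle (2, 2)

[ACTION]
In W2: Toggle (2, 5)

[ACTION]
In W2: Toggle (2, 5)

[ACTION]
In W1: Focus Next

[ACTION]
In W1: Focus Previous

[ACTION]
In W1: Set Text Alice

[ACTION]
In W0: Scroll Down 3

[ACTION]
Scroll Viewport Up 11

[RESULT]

                                                  
                                                  
                                                  
       ┏━━━━━━━━━━━━━━━━━━━━━━━━━━━━━━━━┓         
       ┃ MusicSequencer                 ┃         
       ┠────────────────────────────────┨         
       ┃      ▼1234567                  ┃         
       ┃  Kick██···█··                  ┃         
       ┃  Bass█·█·█·█·                  ┃         
━━━━━━━┃   Tom·████···                  ┃         
 FileVi┃ Snare········                  ┃         
───────┃                                ┃         
2024-01┃                                ┃         
2024-01┃                                ┃         
2024-01┃                                ┃         
2024-01┃                                ┃         
2024-01┗━━━━━━━━━━━━━━━━━━━━━━━━━━━━━━━━┛         
2024-01-15┃  Company:    [12]┃                    
2024-01-15┃  Priority:   [M▼]┃                    
2024-01-15┃  Plan:       ( ) ┃                    
2024-01-15┃  Name:       [  ]┃                    
2024-01-15┃                  ┃                    


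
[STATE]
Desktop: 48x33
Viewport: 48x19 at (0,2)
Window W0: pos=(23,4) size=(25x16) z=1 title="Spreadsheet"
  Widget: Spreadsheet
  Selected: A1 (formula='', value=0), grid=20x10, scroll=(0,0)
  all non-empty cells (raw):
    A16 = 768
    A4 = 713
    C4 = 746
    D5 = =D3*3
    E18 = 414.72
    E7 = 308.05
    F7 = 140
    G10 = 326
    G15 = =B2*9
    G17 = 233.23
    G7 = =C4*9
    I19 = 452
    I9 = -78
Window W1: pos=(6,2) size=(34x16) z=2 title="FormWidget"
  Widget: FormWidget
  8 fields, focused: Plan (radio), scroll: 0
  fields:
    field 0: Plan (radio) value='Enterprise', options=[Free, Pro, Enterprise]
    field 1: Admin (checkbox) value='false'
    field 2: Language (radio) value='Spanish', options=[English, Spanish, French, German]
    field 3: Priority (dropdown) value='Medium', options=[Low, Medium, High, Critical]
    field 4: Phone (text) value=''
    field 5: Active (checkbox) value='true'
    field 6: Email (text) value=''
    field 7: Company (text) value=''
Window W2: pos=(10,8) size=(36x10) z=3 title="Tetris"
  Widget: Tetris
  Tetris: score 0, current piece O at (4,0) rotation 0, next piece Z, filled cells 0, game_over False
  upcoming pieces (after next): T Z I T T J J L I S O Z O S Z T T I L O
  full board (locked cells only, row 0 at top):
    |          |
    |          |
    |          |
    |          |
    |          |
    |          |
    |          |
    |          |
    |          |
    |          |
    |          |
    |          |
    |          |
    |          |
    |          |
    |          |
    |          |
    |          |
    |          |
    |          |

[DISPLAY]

      ┏━━━━━━━━━━━━━━━━━━━━━━━━━━━━━━━━┓        
      ┃ FormWidget                     ┃        
      ┠────────────────────────────────┨━━━━━━━┓
      ┃> Plan:       ( ) Free  ( ) Pro ┃       ┃
      ┃  Admin:      [ ]               ┃───────┨
      ┃  Language:   ( ) English  (●) S┃       ┃
      ┃  P┏━━━━━━━━━━━━━━━━━━━━━━━━━━━━━━━━━━┓ ┃
      ┃  P┃ Tetris                           ┃-┃
      ┃  A┠──────────────────────────────────┨ ┃
      ┃  E┃          │Next:                  ┃ ┃
      ┃  C┃          │▓▓                     ┃ ┃
      ┃   ┃          │ ▓▓                    ┃ ┃
      ┃   ┃          │                       ┃ ┃
      ┃   ┃          │                       ┃ ┃
      ┃   ┃          │                       ┃ ┃
      ┗━━━┗━━━━━━━━━━━━━━━━━━━━━━━━━━━━━━━━━━┛ ┃
                       ┃  9        0       0   ┃
                       ┗━━━━━━━━━━━━━━━━━━━━━━━┛
                                                


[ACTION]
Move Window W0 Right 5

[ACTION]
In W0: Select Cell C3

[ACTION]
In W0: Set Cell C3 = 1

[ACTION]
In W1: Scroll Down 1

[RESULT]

      ┏━━━━━━━━━━━━━━━━━━━━━━━━━━━━━━━━┓        
      ┃ FormWidget                     ┃        
      ┠────────────────────────────────┨━━━━━━━┓
      ┃  Admin:      [ ]               ┃       ┃
      ┃  Language:   ( ) English  (●) S┃───────┨
      ┃  Priority:   [Medium         ▼]┃       ┃
      ┃  P┏━━━━━━━━━━━━━━━━━━━━━━━━━━━━━━━━━━┓ ┃
      ┃  A┃ Tetris                           ┃-┃
      ┃  E┠──────────────────────────────────┨ ┃
      ┃  C┃          │Next:                  ┃ ┃
      ┃   ┃          │▓▓                     ┃ ┃
      ┃   ┃          │ ▓▓                    ┃ ┃
      ┃   ┃          │                       ┃ ┃
      ┃   ┃          │                       ┃ ┃
      ┃   ┃          │                       ┃ ┃
      ┗━━━┗━━━━━━━━━━━━━━━━━━━━━━━━━━━━━━━━━━┛ ┃
                       ┃  9        0       0   ┃
                       ┗━━━━━━━━━━━━━━━━━━━━━━━┛
                                                


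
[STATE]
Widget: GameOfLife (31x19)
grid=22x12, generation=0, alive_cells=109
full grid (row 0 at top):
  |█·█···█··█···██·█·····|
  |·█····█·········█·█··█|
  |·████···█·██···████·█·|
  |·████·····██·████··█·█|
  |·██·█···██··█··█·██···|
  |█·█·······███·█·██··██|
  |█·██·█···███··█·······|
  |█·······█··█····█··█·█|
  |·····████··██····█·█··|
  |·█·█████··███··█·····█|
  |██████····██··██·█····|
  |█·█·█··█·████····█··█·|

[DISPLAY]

Gen: 0                         
█·█···█··█···██·█·····         
·█····█·········█·█··█         
·████···█·██···████·█·         
·████·····██·████··█·█         
·██·█···██··█··█·██···         
█·█·······███·█·██··██         
█·██·█···███··█·······         
█·······█··█····█··█·█         
·····████··██····█·█··         
·█·█████··███··█·····█         
██████····██··██·█····         
█·█·█··█·████····█··█·         
                               
                               
                               
                               
                               
                               


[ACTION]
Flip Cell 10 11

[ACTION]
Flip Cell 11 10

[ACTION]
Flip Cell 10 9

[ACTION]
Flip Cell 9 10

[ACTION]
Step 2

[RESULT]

Gen: 2                         
··················█···         
██··███·██·······████·         
██··██·····███····█··█         
██···█··█··██·········         
██··██··██···█········         
█···█···██···█·██··██·         
█·██·█··██···█·██··█··         
·████···█·······█·██··         
██······█····███··█···         
██·······██·█···██····         
█········█······█·····         
·█······███···██······         
                               
                               
                               
                               
                               
                               


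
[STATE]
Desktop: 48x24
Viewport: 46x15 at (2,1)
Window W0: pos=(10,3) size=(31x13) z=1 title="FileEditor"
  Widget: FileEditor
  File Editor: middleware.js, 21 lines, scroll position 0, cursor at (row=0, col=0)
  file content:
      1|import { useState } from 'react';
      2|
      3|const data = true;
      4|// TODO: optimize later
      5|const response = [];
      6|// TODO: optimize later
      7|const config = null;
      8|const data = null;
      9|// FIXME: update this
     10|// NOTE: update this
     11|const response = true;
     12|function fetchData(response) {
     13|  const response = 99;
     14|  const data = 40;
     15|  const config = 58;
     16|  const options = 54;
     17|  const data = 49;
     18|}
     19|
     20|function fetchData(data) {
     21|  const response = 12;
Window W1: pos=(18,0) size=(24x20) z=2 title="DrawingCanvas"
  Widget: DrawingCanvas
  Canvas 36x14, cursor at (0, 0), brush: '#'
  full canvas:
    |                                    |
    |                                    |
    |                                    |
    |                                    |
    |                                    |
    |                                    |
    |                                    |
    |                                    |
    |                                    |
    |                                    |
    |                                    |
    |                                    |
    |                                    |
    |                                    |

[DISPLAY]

                ┃ DrawingCanvas        ┃      
                ┠──────────────────────┨      
        ┏━━━━━━━┃+                     ┃      
        ┃ FileEd┃                      ┃      
        ┠───────┃                      ┃      
        ┃█mport ┃                      ┃      
        ┃       ┃                      ┃      
        ┃const d┃                      ┃      
        ┃// TODO┃                      ┃      
        ┃const r┃                      ┃      
        ┃// TODO┃                      ┃      
        ┃const c┃                      ┃      
        ┃const d┃                      ┃      
        ┃// FIXM┃                      ┃      
        ┗━━━━━━━┃                      ┃      


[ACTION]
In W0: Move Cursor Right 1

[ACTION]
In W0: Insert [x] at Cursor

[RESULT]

                ┃ DrawingCanvas        ┃      
                ┠──────────────────────┨      
        ┏━━━━━━━┃+                     ┃      
        ┃ FileEd┃                      ┃      
        ┠───────┃                      ┃      
        ┃ix█port┃                      ┃      
        ┃       ┃                      ┃      
        ┃const d┃                      ┃      
        ┃// TODO┃                      ┃      
        ┃const r┃                      ┃      
        ┃// TODO┃                      ┃      
        ┃const c┃                      ┃      
        ┃const d┃                      ┃      
        ┃// FIXM┃                      ┃      
        ┗━━━━━━━┃                      ┃      


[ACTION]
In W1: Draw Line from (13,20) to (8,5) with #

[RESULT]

                ┃ DrawingCanvas        ┃      
                ┠──────────────────────┨      
        ┏━━━━━━━┃+                     ┃      
        ┃ FileEd┃                      ┃      
        ┠───────┃                      ┃      
        ┃ix█port┃                      ┃      
        ┃       ┃                      ┃      
        ┃const d┃                      ┃      
        ┃// TODO┃                      ┃      
        ┃const r┃                      ┃      
        ┃// TODO┃     ##               ┃      
        ┃const c┃       ###            ┃      
        ┃const d┃          ###         ┃      
        ┃// FIXM┃             ###      ┃      
        ┗━━━━━━━┃                ###   ┃      


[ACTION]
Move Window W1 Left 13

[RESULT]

   ┃ DrawingCanvas        ┃                   
   ┠──────────────────────┨                   
   ┃+                     ┃━━━━━━━━━━━┓       
   ┃                      ┃           ┃       
   ┃                      ┃───────────┨       
   ┃                      ┃ } from 'r▲┃       
   ┃                      ┃          █┃       
   ┃                      ┃          ░┃       
   ┃                      ┃later     ░┃       
   ┃                      ┃];        ░┃       
   ┃     ##               ┃later     ░┃       
   ┃       ###            ┃l;        ░┃       
   ┃          ###         ┃          ░┃       
   ┃             ###      ┃his       ▼┃       
   ┃                ###   ┃━━━━━━━━━━━┛       


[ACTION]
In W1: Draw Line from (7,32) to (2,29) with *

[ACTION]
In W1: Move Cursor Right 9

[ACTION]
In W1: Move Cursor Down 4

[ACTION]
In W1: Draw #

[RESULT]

   ┃ DrawingCanvas        ┃                   
   ┠──────────────────────┨                   
   ┃                      ┃━━━━━━━━━━━┓       
   ┃                      ┃           ┃       
   ┃                      ┃───────────┨       
   ┃                      ┃ } from 'r▲┃       
   ┃         #            ┃          █┃       
   ┃                      ┃          ░┃       
   ┃                      ┃later     ░┃       
   ┃                      ┃];        ░┃       
   ┃     ##               ┃later     ░┃       
   ┃       ###            ┃l;        ░┃       
   ┃          ###         ┃          ░┃       
   ┃             ###      ┃his       ▼┃       
   ┃                ###   ┃━━━━━━━━━━━┛       


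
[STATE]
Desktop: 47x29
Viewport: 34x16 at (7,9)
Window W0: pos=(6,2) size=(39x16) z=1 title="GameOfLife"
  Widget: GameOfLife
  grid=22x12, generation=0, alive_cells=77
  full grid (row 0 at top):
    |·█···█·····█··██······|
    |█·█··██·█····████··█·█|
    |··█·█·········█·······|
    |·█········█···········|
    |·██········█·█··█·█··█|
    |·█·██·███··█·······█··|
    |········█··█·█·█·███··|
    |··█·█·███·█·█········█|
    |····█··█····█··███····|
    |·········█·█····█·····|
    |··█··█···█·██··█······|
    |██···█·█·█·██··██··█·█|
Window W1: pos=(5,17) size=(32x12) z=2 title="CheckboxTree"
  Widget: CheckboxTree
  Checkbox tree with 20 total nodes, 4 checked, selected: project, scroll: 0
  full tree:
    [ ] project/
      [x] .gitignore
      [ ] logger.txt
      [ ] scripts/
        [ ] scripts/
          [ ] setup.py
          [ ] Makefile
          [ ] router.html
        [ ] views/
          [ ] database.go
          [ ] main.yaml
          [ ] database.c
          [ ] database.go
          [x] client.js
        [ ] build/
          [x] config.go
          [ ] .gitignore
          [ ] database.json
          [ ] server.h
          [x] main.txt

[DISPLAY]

·█········█···········            
·██········█·█··█·█··█            
·█·██·███··█·······█··            
········█··█·█·█·███··            
··█·█·███·█·█········█            
····█··█····█··███····            
·········█·█····█·····            
··█··█···█·██··█······            
━━━━━━━━━━━━━━━━━━━━━━━━━━━━━┓━━━━
CheckboxTree                 ┃    
─────────────────────────────┨    
[-] project/                 ┃    
  [x] .gitignore             ┃    
  [ ] logger.txt             ┃    
  [-] scripts/               ┃    
    [ ] scripts/             ┃    


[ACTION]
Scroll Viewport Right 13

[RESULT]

····█···········               ┃  
·····█·█··█·█··█               ┃  
███··█·······█··               ┃  
··█··█·█·█·███··               ┃  
███·█·█········█               ┃  
·█····█··███····               ┃  
···█·█····█·····               ┃  
···█·██··█······               ┃  
━━━━━━━━━━━━━━━━━━━━━━━┓━━━━━━━┛  
oxTree                 ┃          
───────────────────────┨          
oject/                 ┃          
.gitignore             ┃          
logger.txt             ┃          
scripts/               ┃          
] scripts/             ┃          


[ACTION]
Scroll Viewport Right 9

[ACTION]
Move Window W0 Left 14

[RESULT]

··········               ┃        
·█··█·█··█               ┃        
·······█··               ┃        
·█·█·███··               ┃        
█········█               ┃        
█··███····               ┃        
····█·····               ┃        
█··█······               ┃        
━━━━━━━━━━━━━━━━━━━━━━━┓━┛        
oxTree                 ┃          
───────────────────────┨          
oject/                 ┃          
.gitignore             ┃          
logger.txt             ┃          
scripts/               ┃          
] scripts/             ┃          


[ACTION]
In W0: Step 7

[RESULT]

█·········               ┃        
··██······               ┃        
█·········               ┃        
··██······               ┃        
··█·······               ┃        
··········               ┃        
·██·······               ┃        
···█······               ┃        
━━━━━━━━━━━━━━━━━━━━━━━┓━┛        
oxTree                 ┃          
───────────────────────┨          
oject/                 ┃          
.gitignore             ┃          
logger.txt             ┃          
scripts/               ┃          
] scripts/             ┃          


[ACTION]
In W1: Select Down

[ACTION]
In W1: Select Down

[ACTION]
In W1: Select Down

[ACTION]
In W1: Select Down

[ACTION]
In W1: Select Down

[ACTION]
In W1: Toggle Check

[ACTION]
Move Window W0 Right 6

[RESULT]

··█··██·········               ┃  
█·······██······               ┃  
·····██·········               ┃  
█····█··██······               ┃  
·█··█···█·······               ┃  
··█··█··········               ┃  
··█····██·······               ┃  
███··█···█······               ┃  
━━━━━━━━━━━━━━━━━━━━━━━┓━━━━━━━┛  
oxTree                 ┃          
───────────────────────┨          
oject/                 ┃          
.gitignore             ┃          
logger.txt             ┃          
scripts/               ┃          
] scripts/             ┃          


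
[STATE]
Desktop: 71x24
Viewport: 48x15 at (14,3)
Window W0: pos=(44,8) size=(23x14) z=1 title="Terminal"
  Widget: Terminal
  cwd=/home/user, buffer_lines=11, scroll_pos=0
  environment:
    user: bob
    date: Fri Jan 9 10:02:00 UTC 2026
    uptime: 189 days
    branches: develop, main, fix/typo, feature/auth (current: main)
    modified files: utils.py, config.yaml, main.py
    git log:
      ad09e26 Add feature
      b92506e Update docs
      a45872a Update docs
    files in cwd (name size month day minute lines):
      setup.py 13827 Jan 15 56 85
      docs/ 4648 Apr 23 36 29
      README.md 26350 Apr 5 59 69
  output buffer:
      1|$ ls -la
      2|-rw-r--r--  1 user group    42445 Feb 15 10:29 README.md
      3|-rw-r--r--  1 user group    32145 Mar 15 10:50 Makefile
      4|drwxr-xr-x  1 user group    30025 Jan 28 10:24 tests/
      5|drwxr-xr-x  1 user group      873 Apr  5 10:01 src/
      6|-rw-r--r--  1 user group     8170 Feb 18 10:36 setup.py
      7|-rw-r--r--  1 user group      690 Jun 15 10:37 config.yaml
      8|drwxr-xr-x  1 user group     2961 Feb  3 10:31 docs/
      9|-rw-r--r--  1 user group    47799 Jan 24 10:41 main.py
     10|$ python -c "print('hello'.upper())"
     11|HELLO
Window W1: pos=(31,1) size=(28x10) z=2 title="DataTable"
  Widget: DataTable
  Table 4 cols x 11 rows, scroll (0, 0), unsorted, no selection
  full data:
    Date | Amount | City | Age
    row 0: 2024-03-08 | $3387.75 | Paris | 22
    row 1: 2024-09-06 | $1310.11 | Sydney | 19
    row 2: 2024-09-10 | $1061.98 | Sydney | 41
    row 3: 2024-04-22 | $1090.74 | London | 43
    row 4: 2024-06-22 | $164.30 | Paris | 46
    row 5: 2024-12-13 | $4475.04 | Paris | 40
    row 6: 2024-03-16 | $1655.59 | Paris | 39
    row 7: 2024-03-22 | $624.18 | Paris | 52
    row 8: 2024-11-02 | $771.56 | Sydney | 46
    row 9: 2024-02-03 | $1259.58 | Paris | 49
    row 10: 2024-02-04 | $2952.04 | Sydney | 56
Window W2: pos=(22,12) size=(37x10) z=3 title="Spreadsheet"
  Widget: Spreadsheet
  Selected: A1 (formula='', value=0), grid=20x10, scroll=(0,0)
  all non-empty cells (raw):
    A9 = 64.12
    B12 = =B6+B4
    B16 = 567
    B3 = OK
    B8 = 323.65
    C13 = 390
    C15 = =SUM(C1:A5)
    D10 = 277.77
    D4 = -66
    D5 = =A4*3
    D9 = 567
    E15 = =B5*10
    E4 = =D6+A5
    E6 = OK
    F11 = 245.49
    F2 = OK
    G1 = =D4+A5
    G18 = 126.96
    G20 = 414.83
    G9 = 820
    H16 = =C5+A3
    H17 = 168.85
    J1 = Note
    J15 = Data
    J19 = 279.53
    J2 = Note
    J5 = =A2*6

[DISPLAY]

                 ┠──────────────────────────┨   
                 ┃Date      │Amount  │City  ┃   
                 ┃──────────┼────────┼──────┃   
                 ┃2024-03-08│$3387.75│Paris ┃   
                 ┃2024-09-06│$1310.11│Sydney┃   
                 ┃2024-09-10│$1061.98│Sydney┃━━━
                 ┃2024-04-22│$1090.74│London┃   
                 ┗━━━━━━━━━━━━━━━━━━━━━━━━━━┛───
                              ┃$ ls -la         
        ┏━━━━━━━━━━━━━━━━━━━━━━━━━━━━━━━━━━━┓use
        ┃ Spreadsheet                       ┃use
        ┠───────────────────────────────────┨use
        ┃A1:                                ┃use
        ┃       A       B       C       D   ┃use
        ┃-----------------------------------┃use


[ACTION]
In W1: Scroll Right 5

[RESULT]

                 ┠──────────────────────────┨   
                 ┃      │Amount  │City  │Age┃   
                 ┃──────┼────────┼──────┼───┃   
                 ┃-03-08│$3387.75│Paris │22 ┃   
                 ┃-09-06│$1310.11│Sydney│19 ┃   
                 ┃-09-10│$1061.98│Sydney│41 ┃━━━
                 ┃-04-22│$1090.74│London│43 ┃   
                 ┗━━━━━━━━━━━━━━━━━━━━━━━━━━┛───
                              ┃$ ls -la         
        ┏━━━━━━━━━━━━━━━━━━━━━━━━━━━━━━━━━━━┓use
        ┃ Spreadsheet                       ┃use
        ┠───────────────────────────────────┨use
        ┃A1:                                ┃use
        ┃       A       B       C       D   ┃use
        ┃-----------------------------------┃use


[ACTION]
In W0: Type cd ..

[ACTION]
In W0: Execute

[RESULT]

                 ┠──────────────────────────┨   
                 ┃      │Amount  │City  │Age┃   
                 ┃──────┼────────┼──────┼───┃   
                 ┃-03-08│$3387.75│Paris │22 ┃   
                 ┃-09-06│$1310.11│Sydney│19 ┃   
                 ┃-09-10│$1061.98│Sydney│41 ┃━━━
                 ┃-04-22│$1090.74│London│43 ┃   
                 ┗━━━━━━━━━━━━━━━━━━━━━━━━━━┛───
                              ┃drwxr-xr-x  1 use
        ┏━━━━━━━━━━━━━━━━━━━━━━━━━━━━━━━━━━━┓use
        ┃ Spreadsheet                       ┃use
        ┠───────────────────────────────────┨use
        ┃A1:                                ┃use
        ┃       A       B       C       D   ┃rin
        ┃-----------------------------------┃   
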